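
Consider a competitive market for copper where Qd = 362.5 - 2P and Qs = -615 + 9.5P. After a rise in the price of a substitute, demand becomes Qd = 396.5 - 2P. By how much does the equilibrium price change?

Original equilibrium: P* = 85, Q* = 192.5.
New equilibrium: 396.5 - 2P = -615 + 9.5P, so 1011.5 = 11.5P and P' = 2023/23; Q' = 396.5 − 2(2023/23) = 10147/46.
Change in price: 2023/23 − 85 = 68/23.

ΔP = 68/23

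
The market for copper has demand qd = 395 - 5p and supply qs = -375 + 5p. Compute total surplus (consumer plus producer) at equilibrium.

Total surplus = 20

Equilibrium: 395 - 5p = -375 + 5p gives p* = 77, q* = 10.
Demand choke price: p = 79; supply starts at p = 75.
CS = ½(79 − 77)(10) = 10; PS = ½(77 − 75)(10) = 10.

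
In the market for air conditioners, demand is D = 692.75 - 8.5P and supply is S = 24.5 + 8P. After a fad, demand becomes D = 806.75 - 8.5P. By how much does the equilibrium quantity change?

Original equilibrium: P* = 40.5, Q* = 348.5.
New equilibrium: 806.75 - 8.5P = 24.5 + 8P, so 782.25 = 16.5P and P' = 1043/22; Q' = 806.75 − 8.5(1043/22) = 8883/22.
Change in quantity: 8883/22 − 348.5 = 608/11.

ΔQ = 608/11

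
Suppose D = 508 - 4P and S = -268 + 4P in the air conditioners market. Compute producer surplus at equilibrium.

Producer surplus = 1800

Equilibrium: 508 - 4P = -268 + 4P gives P* = 97, Q* = 120.
Supply starts at P = 67 (where S = 0).
PS = ½(97 − 67)(120) = 1800.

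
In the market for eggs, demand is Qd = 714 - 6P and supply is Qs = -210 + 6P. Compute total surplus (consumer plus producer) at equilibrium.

Equilibrium: 714 - 6P = -210 + 6P gives P* = 77, Q* = 252.
Demand choke price: P = 119; supply starts at P = 35.
CS = ½(119 − 77)(252) = 5292; PS = ½(77 − 35)(252) = 5292.

Total surplus = 10584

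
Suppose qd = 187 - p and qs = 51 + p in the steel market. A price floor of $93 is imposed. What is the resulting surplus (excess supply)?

Equilibrium price would be p* = 68, so the floor at 93 binds.
At p = 93: qd = 94, qs = 144.
Surplus = 144 − 94 = 50.

Surplus = 50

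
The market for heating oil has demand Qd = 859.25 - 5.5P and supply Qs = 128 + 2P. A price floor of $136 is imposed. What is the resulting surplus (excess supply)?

Equilibrium price would be P* = 97.5, so the floor at 136 binds.
At P = 136: Qd = 111.25, Qs = 400.
Surplus = 400 − 111.25 = 288.75.

Surplus = 288.75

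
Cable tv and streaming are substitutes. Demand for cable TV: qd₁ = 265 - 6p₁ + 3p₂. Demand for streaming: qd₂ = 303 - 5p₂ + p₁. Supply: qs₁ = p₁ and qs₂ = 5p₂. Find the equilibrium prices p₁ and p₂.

p₁ = 3559/67, p₂ = 2386/67

Market 1: 265 - 6p₁ + 3p₂ = p₁ → 7p₁ - 3p₂ = 265.
Market 2: 10p₂ - p₁ = 303.
Eliminating p₂: 10×(1) + 3×(2) gives 67p₁ = 3559, so p₁ = 3559/67.
Back-substitute into (2): p₂ = (303 + 1×3559/67) / 10 = 2386/67.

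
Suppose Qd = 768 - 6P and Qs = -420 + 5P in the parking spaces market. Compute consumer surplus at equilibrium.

Equilibrium: 768 - 6P = -420 + 5P gives P* = 108, Q* = 120.
Demand choke price (Qd = 0): P = 128.
CS = ½(128 − 108)(120) = 1200.

Consumer surplus = 1200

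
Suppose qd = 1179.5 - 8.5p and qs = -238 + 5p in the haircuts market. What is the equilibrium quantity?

Set qd = qs: 1179.5 - 8.5p = -238 + 5p.
1417.5 = 13.5p, so p* = 105.
q* = 1179.5 − 8.5(105) = 287.

q* = 287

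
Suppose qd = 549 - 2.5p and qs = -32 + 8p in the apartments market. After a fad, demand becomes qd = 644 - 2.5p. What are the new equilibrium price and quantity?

Original equilibrium: p* = 166/3, q* = 1232/3.
New equilibrium: 644 - 2.5p = -32 + 8p, so 676 = 10.5p and p' = 1352/21; q' = 644 − 2.5(1352/21) = 10144/21.

p' = 1352/21, q' = 10144/21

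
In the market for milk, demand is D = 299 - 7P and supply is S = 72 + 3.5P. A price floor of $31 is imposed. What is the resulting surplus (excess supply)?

Equilibrium price would be P* = 454/21, so the floor at 31 binds.
At P = 31: D = 82, S = 180.5.
Surplus = 180.5 − 82 = 98.5.

Surplus = 98.5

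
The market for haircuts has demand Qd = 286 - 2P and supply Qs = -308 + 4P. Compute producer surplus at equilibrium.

Equilibrium: 286 - 2P = -308 + 4P gives P* = 99, Q* = 88.
Supply starts at P = 77 (where Qs = 0).
PS = ½(99 − 77)(88) = 968.

Producer surplus = 968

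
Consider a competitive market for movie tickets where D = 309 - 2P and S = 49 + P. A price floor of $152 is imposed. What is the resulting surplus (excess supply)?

Equilibrium price would be P* = 260/3, so the floor at 152 binds.
At P = 152: D = 5, S = 201.
Surplus = 201 − 5 = 196.

Surplus = 196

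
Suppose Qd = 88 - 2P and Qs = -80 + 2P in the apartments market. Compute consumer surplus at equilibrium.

Equilibrium: 88 - 2P = -80 + 2P gives P* = 42, Q* = 4.
Demand choke price (Qd = 0): P = 44.
CS = ½(44 − 42)(4) = 4.

Consumer surplus = 4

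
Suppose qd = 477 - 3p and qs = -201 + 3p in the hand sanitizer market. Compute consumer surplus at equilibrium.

Consumer surplus = 3174

Equilibrium: 477 - 3p = -201 + 3p gives p* = 113, q* = 138.
Demand choke price (qd = 0): p = 159.
CS = ½(159 − 113)(138) = 3174.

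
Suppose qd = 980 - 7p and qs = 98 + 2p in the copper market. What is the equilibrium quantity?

q* = 294

Set qd = qs: 980 - 7p = 98 + 2p.
882 = 9p, so p* = 98.
q* = 980 − 7(98) = 294.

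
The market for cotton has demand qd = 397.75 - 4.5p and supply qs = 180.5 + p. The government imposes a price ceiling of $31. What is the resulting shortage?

Equilibrium price would be p* = 39.5, so the ceiling at 31 binds.
At p = 31: qd = 397.75 − 4.5(31) = 258.25, qs = 180.5 + 1(31) = 211.5.
Shortage = 258.25 − 211.5 = 46.75.

Shortage = 46.75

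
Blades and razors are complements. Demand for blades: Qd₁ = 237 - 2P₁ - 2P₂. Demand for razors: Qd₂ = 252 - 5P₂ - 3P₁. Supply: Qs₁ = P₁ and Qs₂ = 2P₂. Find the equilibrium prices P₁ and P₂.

Market 1: 237 - 2P₁ - 2P₂ = P₁ → 3P₁ + 2P₂ = 237.
Market 2: 7P₂ + 3P₁ = 252.
Eliminating P₂: 7×(1) − 2×(2) gives 15P₁ = 1155, so P₁ = 77.
Back-substitute into (2): P₂ = (252 − 3×77) / 7 = 3.

P₁ = 77, P₂ = 3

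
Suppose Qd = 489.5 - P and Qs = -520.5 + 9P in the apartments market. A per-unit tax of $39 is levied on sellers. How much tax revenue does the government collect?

Tax revenue = 13782.6

Pre-tax equilibrium: P* = 101, Q* = 388.5.
Tax on sellers shifts supply to Qs = -520.5 + 9(P − 39) = -871.5 + 9P.
489.5 - P = -871.5 + 9P gives buyer price Pb = 136.1; sellers receive Ps = 136.1 − 39 = 97.1.
New quantity: Q = 489.5 − 1(136.1) = 353.4.
Revenue = 39 × 353.4 = 13782.6.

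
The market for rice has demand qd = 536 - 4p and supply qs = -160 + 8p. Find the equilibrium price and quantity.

p* = 58, q* = 304

Set qd = qs: 536 - 4p = -160 + 8p.
696 = 12p, so p* = 58.
q* = 536 − 4(58) = 304.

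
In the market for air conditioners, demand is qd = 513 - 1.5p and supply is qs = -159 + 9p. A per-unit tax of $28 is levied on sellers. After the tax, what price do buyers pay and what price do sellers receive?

Pre-tax equilibrium: p* = 64, q* = 417.
Tax on sellers shifts supply to qs = -159 + 9(p − 28) = -411 + 9p.
513 - 1.5p = -411 + 9p gives buyer price pb = 88; sellers receive ps = 88 − 28 = 60.
New quantity: q = 513 − 1.5(88) = 381.

Buyers pay $88, sellers receive $60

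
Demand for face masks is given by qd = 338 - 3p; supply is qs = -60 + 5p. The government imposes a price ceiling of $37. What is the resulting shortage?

Shortage = 102

Equilibrium price would be p* = 49.75, so the ceiling at 37 binds.
At p = 37: qd = 338 − 3(37) = 227, qs = -60 + 5(37) = 125.
Shortage = 227 − 125 = 102.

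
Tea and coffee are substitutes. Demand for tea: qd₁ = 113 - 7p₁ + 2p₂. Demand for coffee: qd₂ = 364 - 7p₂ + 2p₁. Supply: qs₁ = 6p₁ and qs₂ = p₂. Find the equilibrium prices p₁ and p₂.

Market 1: 113 - 7p₁ + 2p₂ = 6p₁ → 13p₁ - 2p₂ = 113.
Market 2: 8p₂ - 2p₁ = 364.
Eliminating p₂: 8×(1) + 2×(2) gives 100p₁ = 1632, so p₁ = 16.32.
Back-substitute into (2): p₂ = (364 + 2×16.32) / 8 = 49.58.

p₁ = 16.32, p₂ = 49.58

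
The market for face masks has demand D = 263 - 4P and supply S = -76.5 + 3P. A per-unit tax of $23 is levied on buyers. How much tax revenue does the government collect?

Pre-tax equilibrium: P* = 48.5, Q* = 69.
Tax on buyers shifts demand to D = 263 − 4(P + 23) = 171 - 4P.
171 - 4P = -76.5 + 3P gives seller price Ps = 495/14; buyers pay Pb = 495/14 + 23 = 817/14.
New quantity: Q = 263 − 4(817/14) = 207/7.
Revenue = 23 × 207/7 = 4761/7.

Tax revenue = 4761/7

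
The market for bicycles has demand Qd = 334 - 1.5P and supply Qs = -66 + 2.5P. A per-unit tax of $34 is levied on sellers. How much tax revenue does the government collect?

Tax revenue = 5172.25

Pre-tax equilibrium: P* = 100, Q* = 184.
Tax on sellers shifts supply to Qs = -66 + 2.5(P − 34) = -151 + 2.5P.
334 - 1.5P = -151 + 2.5P gives buyer price Pb = 121.25; sellers receive Ps = 121.25 − 34 = 87.25.
New quantity: Q = 334 − 1.5(121.25) = 152.125.
Revenue = 34 × 152.125 = 5172.25.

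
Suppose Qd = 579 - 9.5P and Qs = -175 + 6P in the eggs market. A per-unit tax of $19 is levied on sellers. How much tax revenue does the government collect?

Pre-tax equilibrium: P* = 1508/31, Q* = 3623/31.
Tax on sellers shifts supply to Qs = -175 + 6(P − 19) = -289 + 6P.
579 - 9.5P = -289 + 6P gives buyer price Pb = 56; sellers receive Ps = 56 − 19 = 37.
New quantity: Q = 579 − 9.5(56) = 47.
Revenue = 19 × 47 = 893.

Tax revenue = 893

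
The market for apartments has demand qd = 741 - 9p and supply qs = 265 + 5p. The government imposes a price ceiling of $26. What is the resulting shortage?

Shortage = 112

Equilibrium price would be p* = 34, so the ceiling at 26 binds.
At p = 26: qd = 741 − 9(26) = 507, qs = 265 + 5(26) = 395.
Shortage = 507 − 395 = 112.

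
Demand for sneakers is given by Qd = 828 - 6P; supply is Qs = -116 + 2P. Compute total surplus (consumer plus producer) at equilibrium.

Equilibrium: 828 - 6P = -116 + 2P gives P* = 118, Q* = 120.
Demand choke price: P = 138; supply starts at P = 58.
CS = ½(138 − 118)(120) = 1200; PS = ½(118 − 58)(120) = 3600.

Total surplus = 4800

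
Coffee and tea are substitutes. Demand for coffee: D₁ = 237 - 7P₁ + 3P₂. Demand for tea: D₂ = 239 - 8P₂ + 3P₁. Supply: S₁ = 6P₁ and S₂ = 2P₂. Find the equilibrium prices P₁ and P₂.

P₁ = 3087/121, P₂ = 3818/121

Market 1: 237 - 7P₁ + 3P₂ = 6P₁ → 13P₁ - 3P₂ = 237.
Market 2: 10P₂ - 3P₁ = 239.
Eliminating P₂: 10×(1) + 3×(2) gives 121P₁ = 3087, so P₁ = 3087/121.
Back-substitute into (2): P₂ = (239 + 3×3087/121) / 10 = 3818/121.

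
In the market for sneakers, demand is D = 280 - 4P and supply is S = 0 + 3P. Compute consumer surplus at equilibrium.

Consumer surplus = 1800

Equilibrium: 280 - 4P = 0 + 3P gives P* = 40, Q* = 120.
Demand choke price (D = 0): P = 70.
CS = ½(70 − 40)(120) = 1800.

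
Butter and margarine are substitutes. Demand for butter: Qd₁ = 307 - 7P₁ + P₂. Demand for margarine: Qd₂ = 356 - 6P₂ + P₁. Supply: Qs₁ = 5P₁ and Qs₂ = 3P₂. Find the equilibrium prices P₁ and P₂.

P₁ = 3119/107, P₂ = 4579/107

Market 1: 307 - 7P₁ + P₂ = 5P₁ → 12P₁ - P₂ = 307.
Market 2: 9P₂ - P₁ = 356.
Eliminating P₂: 9×(1) + 1×(2) gives 107P₁ = 3119, so P₁ = 3119/107.
Back-substitute into (2): P₂ = (356 + 1×3119/107) / 9 = 4579/107.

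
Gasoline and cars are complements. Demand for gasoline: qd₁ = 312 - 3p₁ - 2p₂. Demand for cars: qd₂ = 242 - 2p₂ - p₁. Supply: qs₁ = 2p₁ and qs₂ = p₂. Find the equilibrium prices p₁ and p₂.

p₁ = 452/13, p₂ = 898/13

Market 1: 312 - 3p₁ - 2p₂ = 2p₁ → 5p₁ + 2p₂ = 312.
Market 2: 3p₂ + p₁ = 242.
Eliminating p₂: 3×(1) − 2×(2) gives 13p₁ = 452, so p₁ = 452/13.
Back-substitute into (2): p₂ = (242 − 1×452/13) / 3 = 898/13.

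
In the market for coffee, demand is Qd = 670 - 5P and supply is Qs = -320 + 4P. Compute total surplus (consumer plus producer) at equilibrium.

Total surplus = 3240

Equilibrium: 670 - 5P = -320 + 4P gives P* = 110, Q* = 120.
Demand choke price: P = 134; supply starts at P = 80.
CS = ½(134 − 110)(120) = 1440; PS = ½(110 − 80)(120) = 1800.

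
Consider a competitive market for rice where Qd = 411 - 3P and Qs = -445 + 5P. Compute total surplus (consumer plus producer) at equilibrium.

Equilibrium: 411 - 3P = -445 + 5P gives P* = 107, Q* = 90.
Demand choke price: P = 137; supply starts at P = 89.
CS = ½(137 − 107)(90) = 1350; PS = ½(107 − 89)(90) = 810.

Total surplus = 2160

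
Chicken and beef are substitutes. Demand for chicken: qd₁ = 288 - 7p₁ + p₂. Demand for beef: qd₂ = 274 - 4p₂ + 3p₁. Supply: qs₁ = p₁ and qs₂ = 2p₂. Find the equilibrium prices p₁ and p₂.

Market 1: 288 - 7p₁ + p₂ = p₁ → 8p₁ - p₂ = 288.
Market 2: 6p₂ - 3p₁ = 274.
Eliminating p₂: 6×(1) + 1×(2) gives 45p₁ = 2002, so p₁ = 2002/45.
Back-substitute into (2): p₂ = (274 + 3×2002/45) / 6 = 3056/45.

p₁ = 2002/45, p₂ = 3056/45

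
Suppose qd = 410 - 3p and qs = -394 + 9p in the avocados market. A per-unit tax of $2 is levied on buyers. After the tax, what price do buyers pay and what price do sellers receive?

Pre-tax equilibrium: p* = 67, q* = 209.
Tax on buyers shifts demand to qd = 410 − 3(p + 2) = 404 - 3p.
404 - 3p = -394 + 9p gives seller price ps = 66.5; buyers pay pb = 66.5 + 2 = 68.5.
New quantity: q = 410 − 3(68.5) = 204.5.

Buyers pay $68.5, sellers receive $66.5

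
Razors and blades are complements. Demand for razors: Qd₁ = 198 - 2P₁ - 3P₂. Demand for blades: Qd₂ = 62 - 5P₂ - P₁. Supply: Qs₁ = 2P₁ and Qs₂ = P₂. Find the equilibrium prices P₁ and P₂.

P₁ = 334/7, P₂ = 50/21

Market 1: 198 - 2P₁ - 3P₂ = 2P₁ → 4P₁ + 3P₂ = 198.
Market 2: 6P₂ + P₁ = 62.
Eliminating P₂: 6×(1) − 3×(2) gives 21P₁ = 1002, so P₁ = 334/7.
Back-substitute into (2): P₂ = (62 − 1×334/7) / 6 = 50/21.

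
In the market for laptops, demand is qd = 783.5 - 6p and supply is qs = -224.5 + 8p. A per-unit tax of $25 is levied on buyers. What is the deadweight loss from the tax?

Deadweight loss = 7500/7

Pre-tax equilibrium: p* = 72, q* = 351.5.
Tax on buyers shifts demand to qd = 783.5 − 6(p + 25) = 633.5 - 6p.
633.5 - 6p = -224.5 + 8p gives seller price ps = 429/7; buyers pay pb = 429/7 + 25 = 604/7.
New quantity: q = 783.5 − 6(604/7) = 3721/14.
DWL = ½ × 25 × (351.5 − 3721/14) = 7500/7.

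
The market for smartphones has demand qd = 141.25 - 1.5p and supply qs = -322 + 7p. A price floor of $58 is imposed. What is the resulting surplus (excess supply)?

Equilibrium price would be p* = 54.5, so the floor at 58 binds.
At p = 58: qd = 54.25, qs = 84.
Surplus = 84 − 54.25 = 29.75.

Surplus = 29.75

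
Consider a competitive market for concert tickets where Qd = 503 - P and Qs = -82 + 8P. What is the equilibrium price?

P* = 65

Set Qd = Qs: 503 - P = -82 + 8P.
585 = 9P, so P* = 65.
Q* = 503 − 1(65) = 438.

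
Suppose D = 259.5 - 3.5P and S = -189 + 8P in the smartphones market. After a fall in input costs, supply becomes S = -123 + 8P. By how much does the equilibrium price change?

Original equilibrium: P* = 39, Q* = 123.
New equilibrium: 259.5 - 3.5P = -123 + 8P, so 382.5 = 11.5P and P' = 765/23; Q' = 259.5 − 3.5(765/23) = 3291/23.
Change in price: 765/23 − 39 = -132/23.

ΔP = -132/23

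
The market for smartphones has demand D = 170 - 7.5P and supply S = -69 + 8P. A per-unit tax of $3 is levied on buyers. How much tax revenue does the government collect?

Pre-tax equilibrium: P* = 478/31, Q* = 1685/31.
Tax on buyers shifts demand to D = 170 − 7.5(P + 3) = 147.5 - 7.5P.
147.5 - 7.5P = -69 + 8P gives seller price Ps = 433/31; buyers pay Pb = 433/31 + 3 = 526/31.
New quantity: Q = 170 − 7.5(526/31) = 1325/31.
Revenue = 3 × 1325/31 = 3975/31.

Tax revenue = 3975/31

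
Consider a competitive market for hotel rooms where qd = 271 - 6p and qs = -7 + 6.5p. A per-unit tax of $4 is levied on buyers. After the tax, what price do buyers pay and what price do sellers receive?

Buyers pay $24.32, sellers receive $20.32

Pre-tax equilibrium: p* = 22.24, q* = 137.56.
Tax on buyers shifts demand to qd = 271 − 6(p + 4) = 247 - 6p.
247 - 6p = -7 + 6.5p gives seller price ps = 20.32; buyers pay pb = 20.32 + 4 = 24.32.
New quantity: q = 271 − 6(24.32) = 125.08.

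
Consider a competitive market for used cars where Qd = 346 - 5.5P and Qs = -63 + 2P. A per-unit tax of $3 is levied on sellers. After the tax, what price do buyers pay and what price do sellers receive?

Pre-tax equilibrium: P* = 818/15, Q* = 691/15.
Tax on sellers shifts supply to Qs = -63 + 2(P − 3) = -69 + 2P.
346 - 5.5P = -69 + 2P gives buyer price Pb = 166/3; sellers receive Ps = 166/3 − 3 = 157/3.
New quantity: Q = 346 − 5.5(166/3) = 125/3.

Buyers pay 166/3, sellers receive 157/3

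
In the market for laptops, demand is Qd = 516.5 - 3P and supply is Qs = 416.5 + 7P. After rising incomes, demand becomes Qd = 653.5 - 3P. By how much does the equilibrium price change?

Original equilibrium: P* = 10, Q* = 486.5.
New equilibrium: 653.5 - 3P = 416.5 + 7P, so 237 = 10P and P' = 23.7; Q' = 653.5 − 3(23.7) = 582.4.
Change in price: 23.7 − 10 = 13.7.

ΔP = 13.7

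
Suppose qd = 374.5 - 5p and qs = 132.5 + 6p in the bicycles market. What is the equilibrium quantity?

q* = 264.5

Set qd = qs: 374.5 - 5p = 132.5 + 6p.
242 = 11p, so p* = 22.
q* = 374.5 − 5(22) = 264.5.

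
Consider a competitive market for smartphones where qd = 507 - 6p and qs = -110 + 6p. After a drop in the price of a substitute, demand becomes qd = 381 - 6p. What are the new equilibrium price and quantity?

Original equilibrium: p* = 617/12, q* = 198.5.
New equilibrium: 381 - 6p = -110 + 6p, so 491 = 12p and p' = 491/12; q' = 381 − 6(491/12) = 135.5.

p' = 491/12, q' = 135.5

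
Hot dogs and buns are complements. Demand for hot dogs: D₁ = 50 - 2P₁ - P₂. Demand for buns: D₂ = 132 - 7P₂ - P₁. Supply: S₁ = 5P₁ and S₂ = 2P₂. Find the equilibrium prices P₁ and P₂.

P₁ = 159/31, P₂ = 437/31

Market 1: 50 - 2P₁ - P₂ = 5P₁ → 7P₁ + P₂ = 50.
Market 2: 9P₂ + P₁ = 132.
Eliminating P₂: 9×(1) − 1×(2) gives 62P₁ = 318, so P₁ = 159/31.
Back-substitute into (2): P₂ = (132 − 1×159/31) / 9 = 437/31.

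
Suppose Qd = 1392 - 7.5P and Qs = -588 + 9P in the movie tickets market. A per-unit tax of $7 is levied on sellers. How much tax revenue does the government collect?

Pre-tax equilibrium: P* = 120, Q* = 492.
Tax on sellers shifts supply to Qs = -588 + 9(P − 7) = -651 + 9P.
1392 - 7.5P = -651 + 9P gives buyer price Pb = 1362/11; sellers receive Ps = 1362/11 − 7 = 1285/11.
New quantity: Q = 1392 − 7.5(1362/11) = 5097/11.
Revenue = 7 × 5097/11 = 35679/11.

Tax revenue = 35679/11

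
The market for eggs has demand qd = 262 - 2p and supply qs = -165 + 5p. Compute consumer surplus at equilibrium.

Equilibrium: 262 - 2p = -165 + 5p gives p* = 61, q* = 140.
Demand choke price (qd = 0): p = 131.
CS = ½(131 − 61)(140) = 4900.

Consumer surplus = 4900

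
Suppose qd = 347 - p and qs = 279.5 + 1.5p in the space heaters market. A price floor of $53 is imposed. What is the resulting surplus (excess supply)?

Equilibrium price would be p* = 27, so the floor at 53 binds.
At p = 53: qd = 294, qs = 359.
Surplus = 359 − 294 = 65.

Surplus = 65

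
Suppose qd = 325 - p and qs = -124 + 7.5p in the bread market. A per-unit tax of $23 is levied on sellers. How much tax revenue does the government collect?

Tax revenue = 98486/17

Pre-tax equilibrium: p* = 898/17, q* = 4627/17.
Tax on sellers shifts supply to qs = -124 + 7.5(p − 23) = -296.5 + 7.5p.
325 - p = -296.5 + 7.5p gives buyer price pb = 1243/17; sellers receive ps = 1243/17 − 23 = 852/17.
New quantity: q = 325 − 1(1243/17) = 4282/17.
Revenue = 23 × 4282/17 = 98486/17.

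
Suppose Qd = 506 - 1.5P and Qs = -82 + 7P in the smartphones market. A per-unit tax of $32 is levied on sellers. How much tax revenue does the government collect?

Pre-tax equilibrium: P* = 1176/17, Q* = 6838/17.
Tax on sellers shifts supply to Qs = -82 + 7(P − 32) = -306 + 7P.
506 - 1.5P = -306 + 7P gives buyer price Pb = 1624/17; sellers receive Ps = 1624/17 − 32 = 1080/17.
New quantity: Q = 506 − 1.5(1624/17) = 6166/17.
Revenue = 32 × 6166/17 = 197312/17.

Tax revenue = 197312/17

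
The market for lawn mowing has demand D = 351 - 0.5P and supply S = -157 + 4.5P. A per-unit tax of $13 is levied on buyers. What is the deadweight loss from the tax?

Deadweight loss = 38.025

Pre-tax equilibrium: P* = 101.6, Q* = 300.2.
Tax on buyers shifts demand to D = 351 − 0.5(P + 13) = 344.5 - 0.5P.
344.5 - 0.5P = -157 + 4.5P gives seller price Ps = 100.3; buyers pay Pb = 100.3 + 13 = 113.3.
New quantity: Q = 351 − 0.5(113.3) = 294.35.
DWL = ½ × 13 × (300.2 − 294.35) = 38.025.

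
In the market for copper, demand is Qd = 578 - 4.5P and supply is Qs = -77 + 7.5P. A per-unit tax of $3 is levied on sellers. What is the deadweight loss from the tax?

Pre-tax equilibrium: P* = 655/12, Q* = 332.375.
Tax on sellers shifts supply to Qs = -77 + 7.5(P − 3) = -99.5 + 7.5P.
578 - 4.5P = -99.5 + 7.5P gives buyer price Pb = 1355/24; sellers receive Ps = 1355/24 − 3 = 1283/24.
New quantity: Q = 578 − 4.5(1355/24) = 323.9375.
DWL = ½ × 3 × (332.375 − 323.9375) = 12.65625.

Deadweight loss = 12.65625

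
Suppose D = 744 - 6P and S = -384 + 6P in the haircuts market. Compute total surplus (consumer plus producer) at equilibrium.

Equilibrium: 744 - 6P = -384 + 6P gives P* = 94, Q* = 180.
Demand choke price: P = 124; supply starts at P = 64.
CS = ½(124 − 94)(180) = 2700; PS = ½(94 − 64)(180) = 2700.

Total surplus = 5400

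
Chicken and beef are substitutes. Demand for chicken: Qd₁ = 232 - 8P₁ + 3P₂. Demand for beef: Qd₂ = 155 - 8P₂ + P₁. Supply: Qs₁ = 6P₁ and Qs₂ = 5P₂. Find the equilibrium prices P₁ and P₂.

Market 1: 232 - 8P₁ + 3P₂ = 6P₁ → 14P₁ - 3P₂ = 232.
Market 2: 13P₂ - P₁ = 155.
Eliminating P₂: 13×(1) + 3×(2) gives 179P₁ = 3481, so P₁ = 3481/179.
Back-substitute into (2): P₂ = (155 + 1×3481/179) / 13 = 2402/179.

P₁ = 3481/179, P₂ = 2402/179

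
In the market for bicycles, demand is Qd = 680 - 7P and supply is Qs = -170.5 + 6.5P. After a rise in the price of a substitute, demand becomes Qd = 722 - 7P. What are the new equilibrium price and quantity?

Original equilibrium: P* = 63, Q* = 239.
New equilibrium: 722 - 7P = -170.5 + 6.5P, so 892.5 = 13.5P and P' = 595/9; Q' = 722 − 7(595/9) = 2333/9.

P' = 595/9, Q' = 2333/9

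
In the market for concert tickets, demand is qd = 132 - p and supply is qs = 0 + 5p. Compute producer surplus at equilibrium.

Producer surplus = 1210

Equilibrium: 132 - p = 0 + 5p gives p* = 22, q* = 110.
Supply starts at p = 0 (where qs = 0).
PS = ½(22 − 0)(110) = 1210.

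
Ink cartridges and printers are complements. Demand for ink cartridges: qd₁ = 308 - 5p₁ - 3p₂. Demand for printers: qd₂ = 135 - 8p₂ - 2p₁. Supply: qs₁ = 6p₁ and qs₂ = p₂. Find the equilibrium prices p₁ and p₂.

p₁ = 789/31, p₂ = 869/93

Market 1: 308 - 5p₁ - 3p₂ = 6p₁ → 11p₁ + 3p₂ = 308.
Market 2: 9p₂ + 2p₁ = 135.
Eliminating p₂: 9×(1) − 3×(2) gives 93p₁ = 2367, so p₁ = 789/31.
Back-substitute into (2): p₂ = (135 − 2×789/31) / 9 = 869/93.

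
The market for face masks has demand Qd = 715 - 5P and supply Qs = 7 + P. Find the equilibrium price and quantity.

P* = 118, Q* = 125

Set Qd = Qs: 715 - 5P = 7 + P.
708 = 6P, so P* = 118.
Q* = 715 − 5(118) = 125.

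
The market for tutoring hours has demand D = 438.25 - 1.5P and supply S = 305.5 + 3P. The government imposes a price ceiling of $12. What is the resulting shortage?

Equilibrium price would be P* = 29.5, so the ceiling at 12 binds.
At P = 12: D = 438.25 − 1.5(12) = 420.25, S = 305.5 + 3(12) = 341.5.
Shortage = 420.25 − 341.5 = 78.75.

Shortage = 78.75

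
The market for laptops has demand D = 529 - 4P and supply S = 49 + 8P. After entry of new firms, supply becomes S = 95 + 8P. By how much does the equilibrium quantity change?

Original equilibrium: P* = 40, Q* = 369.
New equilibrium: 529 - 4P = 95 + 8P, so 434 = 12P and P' = 217/6; Q' = 529 − 4(217/6) = 1153/3.
Change in quantity: 1153/3 − 369 = 46/3.

ΔQ = 46/3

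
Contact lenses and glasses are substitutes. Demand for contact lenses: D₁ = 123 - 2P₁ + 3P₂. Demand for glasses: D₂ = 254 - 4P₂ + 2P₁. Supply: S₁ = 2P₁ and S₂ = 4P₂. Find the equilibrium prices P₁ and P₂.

Market 1: 123 - 2P₁ + 3P₂ = 2P₁ → 4P₁ - 3P₂ = 123.
Market 2: 8P₂ - 2P₁ = 254.
Eliminating P₂: 8×(1) + 3×(2) gives 26P₁ = 1746, so P₁ = 873/13.
Back-substitute into (2): P₂ = (254 + 2×873/13) / 8 = 631/13.

P₁ = 873/13, P₂ = 631/13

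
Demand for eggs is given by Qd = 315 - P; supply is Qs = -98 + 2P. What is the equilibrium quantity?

Set Qd = Qs: 315 - P = -98 + 2P.
413 = 3P, so P* = 413/3.
Q* = 315 − 1(413/3) = 532/3.

Q* = 532/3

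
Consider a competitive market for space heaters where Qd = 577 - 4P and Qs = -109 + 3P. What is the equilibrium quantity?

Q* = 185

Set Qd = Qs: 577 - 4P = -109 + 3P.
686 = 7P, so P* = 98.
Q* = 577 − 4(98) = 185.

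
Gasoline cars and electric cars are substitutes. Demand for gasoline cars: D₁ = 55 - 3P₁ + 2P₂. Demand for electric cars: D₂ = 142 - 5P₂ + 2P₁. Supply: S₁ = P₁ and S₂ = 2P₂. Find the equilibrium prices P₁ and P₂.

Market 1: 55 - 3P₁ + 2P₂ = P₁ → 4P₁ - 2P₂ = 55.
Market 2: 7P₂ - 2P₁ = 142.
Eliminating P₂: 7×(1) + 2×(2) gives 24P₁ = 669, so P₁ = 27.875.
Back-substitute into (2): P₂ = (142 + 2×27.875) / 7 = 28.25.

P₁ = 27.875, P₂ = 28.25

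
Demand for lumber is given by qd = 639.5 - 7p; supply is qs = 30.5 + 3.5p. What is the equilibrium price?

p* = 58

Set qd = qs: 639.5 - 7p = 30.5 + 3.5p.
609 = 10.5p, so p* = 58.
q* = 639.5 − 7(58) = 233.5.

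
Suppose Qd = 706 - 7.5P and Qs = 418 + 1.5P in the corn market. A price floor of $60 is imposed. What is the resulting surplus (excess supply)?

Equilibrium price would be P* = 32, so the floor at 60 binds.
At P = 60: Qd = 256, Qs = 508.
Surplus = 508 − 256 = 252.

Surplus = 252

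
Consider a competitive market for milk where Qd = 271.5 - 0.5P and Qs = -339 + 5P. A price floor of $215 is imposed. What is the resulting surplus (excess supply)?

Surplus = 572

Equilibrium price would be P* = 111, so the floor at 215 binds.
At P = 215: Qd = 164, Qs = 736.
Surplus = 736 − 164 = 572.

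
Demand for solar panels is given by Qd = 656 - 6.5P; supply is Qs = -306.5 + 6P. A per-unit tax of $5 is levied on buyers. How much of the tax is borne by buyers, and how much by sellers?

Pre-tax equilibrium: P* = 77, Q* = 155.5.
Tax on buyers shifts demand to Qd = 656 − 6.5(P + 5) = 623.5 - 6.5P.
623.5 - 6.5P = -306.5 + 6P gives seller price Ps = 74.4; buyers pay Pb = 74.4 + 5 = 79.4.
New quantity: Q = 656 − 6.5(79.4) = 139.9.
Buyer burden = 79.4 − 77 = 2.4; seller burden = 77 − 74.4 = 2.6.

Buyers bear $2.4, sellers bear $2.6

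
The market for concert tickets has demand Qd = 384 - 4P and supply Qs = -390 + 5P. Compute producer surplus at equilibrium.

Producer surplus = 160

Equilibrium: 384 - 4P = -390 + 5P gives P* = 86, Q* = 40.
Supply starts at P = 78 (where Qs = 0).
PS = ½(86 − 78)(40) = 160.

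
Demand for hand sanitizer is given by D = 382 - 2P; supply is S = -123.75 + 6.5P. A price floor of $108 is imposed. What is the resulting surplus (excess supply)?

Equilibrium price would be P* = 59.5, so the floor at 108 binds.
At P = 108: D = 166, S = 578.25.
Surplus = 578.25 − 166 = 412.25.

Surplus = 412.25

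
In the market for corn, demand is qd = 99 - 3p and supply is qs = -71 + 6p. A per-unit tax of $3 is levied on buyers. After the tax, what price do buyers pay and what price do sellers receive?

Buyers pay 188/9, sellers receive 161/9

Pre-tax equilibrium: p* = 170/9, q* = 127/3.
Tax on buyers shifts demand to qd = 99 − 3(p + 3) = 90 - 3p.
90 - 3p = -71 + 6p gives seller price ps = 161/9; buyers pay pb = 161/9 + 3 = 188/9.
New quantity: q = 99 − 3(188/9) = 109/3.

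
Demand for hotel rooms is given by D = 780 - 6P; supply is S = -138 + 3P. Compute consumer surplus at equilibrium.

Equilibrium: 780 - 6P = -138 + 3P gives P* = 102, Q* = 168.
Demand choke price (D = 0): P = 130.
CS = ½(130 − 102)(168) = 2352.

Consumer surplus = 2352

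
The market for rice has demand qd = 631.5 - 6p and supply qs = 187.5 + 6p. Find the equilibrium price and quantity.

Set qd = qs: 631.5 - 6p = 187.5 + 6p.
444 = 12p, so p* = 37.
q* = 631.5 − 6(37) = 409.5.

p* = 37, q* = 409.5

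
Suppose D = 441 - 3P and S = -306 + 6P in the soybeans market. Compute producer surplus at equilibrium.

Equilibrium: 441 - 3P = -306 + 6P gives P* = 83, Q* = 192.
Supply starts at P = 51 (where S = 0).
PS = ½(83 − 51)(192) = 3072.

Producer surplus = 3072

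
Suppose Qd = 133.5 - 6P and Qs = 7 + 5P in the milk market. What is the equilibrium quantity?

Set Qd = Qs: 133.5 - 6P = 7 + 5P.
126.5 = 11P, so P* = 11.5.
Q* = 133.5 − 6(11.5) = 64.5.

Q* = 64.5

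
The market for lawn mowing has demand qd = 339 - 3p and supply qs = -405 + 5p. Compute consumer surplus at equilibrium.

Equilibrium: 339 - 3p = -405 + 5p gives p* = 93, q* = 60.
Demand choke price (qd = 0): p = 113.
CS = ½(113 − 93)(60) = 600.

Consumer surplus = 600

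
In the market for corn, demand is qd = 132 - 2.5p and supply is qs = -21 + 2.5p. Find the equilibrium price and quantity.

Set qd = qs: 132 - 2.5p = -21 + 2.5p.
153 = 5p, so p* = 30.6.
q* = 132 − 2.5(30.6) = 55.5.

p* = 30.6, q* = 55.5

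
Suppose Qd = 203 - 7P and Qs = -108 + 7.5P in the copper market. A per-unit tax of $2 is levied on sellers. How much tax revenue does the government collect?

Pre-tax equilibrium: P* = 622/29, Q* = 1533/29.
Tax on sellers shifts supply to Qs = -108 + 7.5(P − 2) = -123 + 7.5P.
203 - 7P = -123 + 7.5P gives buyer price Pb = 652/29; sellers receive Ps = 652/29 − 2 = 594/29.
New quantity: Q = 203 − 7(652/29) = 1323/29.
Revenue = 2 × 1323/29 = 2646/29.

Tax revenue = 2646/29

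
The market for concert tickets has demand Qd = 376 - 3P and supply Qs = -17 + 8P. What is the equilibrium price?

Set Qd = Qs: 376 - 3P = -17 + 8P.
393 = 11P, so P* = 393/11.
Q* = 376 − 3(393/11) = 2957/11.

P* = 393/11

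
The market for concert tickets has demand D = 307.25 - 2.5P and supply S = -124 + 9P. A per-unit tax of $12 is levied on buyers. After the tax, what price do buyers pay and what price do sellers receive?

Buyers pay 2157/46, sellers receive 1605/46

Pre-tax equilibrium: P* = 37.5, Q* = 213.5.
Tax on buyers shifts demand to D = 307.25 − 2.5(P + 12) = 277.25 - 2.5P.
277.25 - 2.5P = -124 + 9P gives seller price Ps = 1605/46; buyers pay Pb = 1605/46 + 12 = 2157/46.
New quantity: Q = 307.25 − 2.5(2157/46) = 8741/46.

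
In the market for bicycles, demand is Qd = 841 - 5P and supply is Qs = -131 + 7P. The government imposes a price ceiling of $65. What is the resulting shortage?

Shortage = 192

Equilibrium price would be P* = 81, so the ceiling at 65 binds.
At P = 65: Qd = 841 − 5(65) = 516, Qs = -131 + 7(65) = 324.
Shortage = 516 − 324 = 192.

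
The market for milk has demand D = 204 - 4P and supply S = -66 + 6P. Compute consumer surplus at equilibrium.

Consumer surplus = 1152

Equilibrium: 204 - 4P = -66 + 6P gives P* = 27, Q* = 96.
Demand choke price (D = 0): P = 51.
CS = ½(51 − 27)(96) = 1152.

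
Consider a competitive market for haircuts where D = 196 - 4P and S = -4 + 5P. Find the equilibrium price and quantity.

P* = 200/9, Q* = 964/9

Set D = S: 196 - 4P = -4 + 5P.
200 = 9P, so P* = 200/9.
Q* = 196 − 4(200/9) = 964/9.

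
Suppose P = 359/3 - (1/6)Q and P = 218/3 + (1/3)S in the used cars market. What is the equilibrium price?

P* = 104

Set the two price expressions equal: 359/3 - (1/6)Q = 218/3 + (1/3)Q.
47 = 0.5Q, so Q* = 94.
P* = 359/3 − (1/6)(94) = 104.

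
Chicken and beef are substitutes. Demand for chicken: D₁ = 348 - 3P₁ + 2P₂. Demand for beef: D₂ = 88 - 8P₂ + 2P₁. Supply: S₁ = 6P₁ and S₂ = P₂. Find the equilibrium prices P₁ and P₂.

P₁ = 3308/77, P₂ = 1488/77

Market 1: 348 - 3P₁ + 2P₂ = 6P₁ → 9P₁ - 2P₂ = 348.
Market 2: 9P₂ - 2P₁ = 88.
Eliminating P₂: 9×(1) + 2×(2) gives 77P₁ = 3308, so P₁ = 3308/77.
Back-substitute into (2): P₂ = (88 + 2×3308/77) / 9 = 1488/77.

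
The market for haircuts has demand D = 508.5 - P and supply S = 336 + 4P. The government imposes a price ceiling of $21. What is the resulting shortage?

Equilibrium price would be P* = 34.5, so the ceiling at 21 binds.
At P = 21: D = 508.5 − 1(21) = 487.5, S = 336 + 4(21) = 420.
Shortage = 487.5 − 420 = 67.5.

Shortage = 67.5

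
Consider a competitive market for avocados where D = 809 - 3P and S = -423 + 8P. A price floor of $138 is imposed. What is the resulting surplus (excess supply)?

Surplus = 286

Equilibrium price would be P* = 112, so the floor at 138 binds.
At P = 138: D = 395, S = 681.
Surplus = 681 − 395 = 286.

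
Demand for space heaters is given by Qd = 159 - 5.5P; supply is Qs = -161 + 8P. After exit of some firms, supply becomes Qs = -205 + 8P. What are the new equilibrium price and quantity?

Original equilibrium: P* = 640/27, Q* = 773/27.
New equilibrium: 159 - 5.5P = -205 + 8P, so 364 = 13.5P and P' = 728/27; Q' = 159 − 5.5(728/27) = 289/27.

P' = 728/27, Q' = 289/27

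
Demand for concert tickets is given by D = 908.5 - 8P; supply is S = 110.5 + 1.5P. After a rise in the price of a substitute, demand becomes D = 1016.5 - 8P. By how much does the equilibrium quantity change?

Original equilibrium: P* = 84, Q* = 236.5.
New equilibrium: 1016.5 - 8P = 110.5 + 1.5P, so 906 = 9.5P and P' = 1812/19; Q' = 1016.5 − 8(1812/19) = 9635/38.
Change in quantity: 9635/38 − 236.5 = 324/19.

ΔQ = 324/19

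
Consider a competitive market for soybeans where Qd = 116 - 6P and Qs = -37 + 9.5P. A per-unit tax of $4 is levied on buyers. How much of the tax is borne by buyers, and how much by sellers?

Pre-tax equilibrium: P* = 306/31, Q* = 1760/31.
Tax on buyers shifts demand to Qd = 116 − 6(P + 4) = 92 - 6P.
92 - 6P = -37 + 9.5P gives seller price Ps = 258/31; buyers pay Pb = 258/31 + 4 = 382/31.
New quantity: Q = 116 − 6(382/31) = 1304/31.
Buyer burden = 382/31 − 306/31 = 76/31; seller burden = 306/31 − 258/31 = 48/31.

Buyers bear 76/31, sellers bear 48/31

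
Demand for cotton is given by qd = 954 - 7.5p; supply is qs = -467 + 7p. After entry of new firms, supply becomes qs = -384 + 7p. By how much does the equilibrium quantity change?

Δq = 1245/29

Original equilibrium: p* = 98, q* = 219.
New equilibrium: 954 - 7.5p = -384 + 7p, so 1338 = 14.5p and p' = 2676/29; q' = 954 − 7.5(2676/29) = 7596/29.
Change in quantity: 7596/29 − 219 = 1245/29.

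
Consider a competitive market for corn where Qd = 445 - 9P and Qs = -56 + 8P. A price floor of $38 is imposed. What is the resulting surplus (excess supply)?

Surplus = 145

Equilibrium price would be P* = 501/17, so the floor at 38 binds.
At P = 38: Qd = 103, Qs = 248.
Surplus = 248 − 103 = 145.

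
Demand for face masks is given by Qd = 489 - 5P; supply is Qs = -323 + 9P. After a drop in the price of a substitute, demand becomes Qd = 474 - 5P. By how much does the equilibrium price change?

ΔP = -15/14

Original equilibrium: P* = 58, Q* = 199.
New equilibrium: 474 - 5P = -323 + 9P, so 797 = 14P and P' = 797/14; Q' = 474 − 5(797/14) = 2651/14.
Change in price: 797/14 − 58 = -15/14.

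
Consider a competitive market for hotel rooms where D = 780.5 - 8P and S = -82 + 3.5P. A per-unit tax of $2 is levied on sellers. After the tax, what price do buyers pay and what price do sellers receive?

Buyers pay 1739/23, sellers receive 1693/23

Pre-tax equilibrium: P* = 75, Q* = 180.5.
Tax on sellers shifts supply to S = -82 + 3.5(P − 2) = -89 + 3.5P.
780.5 - 8P = -89 + 3.5P gives buyer price Pb = 1739/23; sellers receive Ps = 1739/23 − 2 = 1693/23.
New quantity: Q = 780.5 − 8(1739/23) = 8079/46.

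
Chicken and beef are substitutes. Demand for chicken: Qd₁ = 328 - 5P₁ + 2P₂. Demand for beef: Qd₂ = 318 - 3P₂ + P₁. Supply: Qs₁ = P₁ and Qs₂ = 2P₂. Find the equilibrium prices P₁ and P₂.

Market 1: 328 - 5P₁ + 2P₂ = P₁ → 6P₁ - 2P₂ = 328.
Market 2: 5P₂ - P₁ = 318.
Eliminating P₂: 5×(1) + 2×(2) gives 28P₁ = 2276, so P₁ = 569/7.
Back-substitute into (2): P₂ = (318 + 1×569/7) / 5 = 559/7.

P₁ = 569/7, P₂ = 559/7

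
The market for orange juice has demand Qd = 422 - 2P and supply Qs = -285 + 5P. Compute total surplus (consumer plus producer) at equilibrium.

Equilibrium: 422 - 2P = -285 + 5P gives P* = 101, Q* = 220.
Demand choke price: P = 211; supply starts at P = 57.
CS = ½(211 − 101)(220) = 12100; PS = ½(101 − 57)(220) = 4840.

Total surplus = 16940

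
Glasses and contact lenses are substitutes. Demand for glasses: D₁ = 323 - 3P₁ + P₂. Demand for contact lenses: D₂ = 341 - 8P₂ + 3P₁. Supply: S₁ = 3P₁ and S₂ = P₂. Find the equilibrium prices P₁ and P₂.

P₁ = 3248/51, P₂ = 1005/17

Market 1: 323 - 3P₁ + P₂ = 3P₁ → 6P₁ - P₂ = 323.
Market 2: 9P₂ - 3P₁ = 341.
Eliminating P₂: 9×(1) + 1×(2) gives 51P₁ = 3248, so P₁ = 3248/51.
Back-substitute into (2): P₂ = (341 + 3×3248/51) / 9 = 1005/17.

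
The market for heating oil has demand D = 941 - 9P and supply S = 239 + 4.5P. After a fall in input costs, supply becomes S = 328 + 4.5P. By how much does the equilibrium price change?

Original equilibrium: P* = 52, Q* = 473.
New equilibrium: 941 - 9P = 328 + 4.5P, so 613 = 13.5P and P' = 1226/27; Q' = 941 − 9(1226/27) = 1597/3.
Change in price: 1226/27 − 52 = -178/27.

ΔP = -178/27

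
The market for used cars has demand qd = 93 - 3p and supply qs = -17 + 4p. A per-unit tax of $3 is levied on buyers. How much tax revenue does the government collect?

Pre-tax equilibrium: p* = 110/7, q* = 321/7.
Tax on buyers shifts demand to qd = 93 − 3(p + 3) = 84 - 3p.
84 - 3p = -17 + 4p gives seller price ps = 101/7; buyers pay pb = 101/7 + 3 = 122/7.
New quantity: q = 93 − 3(122/7) = 285/7.
Revenue = 3 × 285/7 = 855/7.

Tax revenue = 855/7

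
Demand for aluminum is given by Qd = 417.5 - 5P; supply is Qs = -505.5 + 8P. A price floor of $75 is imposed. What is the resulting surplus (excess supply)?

Surplus = 52

Equilibrium price would be P* = 71, so the floor at 75 binds.
At P = 75: Qd = 42.5, Qs = 94.5.
Surplus = 94.5 − 42.5 = 52.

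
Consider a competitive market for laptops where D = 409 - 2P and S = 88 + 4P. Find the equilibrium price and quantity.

P* = 53.5, Q* = 302

Set D = S: 409 - 2P = 88 + 4P.
321 = 6P, so P* = 53.5.
Q* = 409 − 2(53.5) = 302.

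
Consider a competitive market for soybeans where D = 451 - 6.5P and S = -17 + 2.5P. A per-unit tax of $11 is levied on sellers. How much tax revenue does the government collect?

Tax revenue = 36883/36

Pre-tax equilibrium: P* = 52, Q* = 113.
Tax on sellers shifts supply to S = -17 + 2.5(P − 11) = -44.5 + 2.5P.
451 - 6.5P = -44.5 + 2.5P gives buyer price Pb = 991/18; sellers receive Ps = 991/18 − 11 = 793/18.
New quantity: Q = 451 − 6.5(991/18) = 3353/36.
Revenue = 11 × 3353/36 = 36883/36.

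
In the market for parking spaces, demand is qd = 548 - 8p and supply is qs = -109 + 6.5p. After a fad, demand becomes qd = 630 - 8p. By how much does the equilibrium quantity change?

Δq = 1066/29

Original equilibrium: p* = 1314/29, q* = 5380/29.
New equilibrium: 630 - 8p = -109 + 6.5p, so 739 = 14.5p and p' = 1478/29; q' = 630 − 8(1478/29) = 6446/29.
Change in quantity: 6446/29 − 5380/29 = 1066/29.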